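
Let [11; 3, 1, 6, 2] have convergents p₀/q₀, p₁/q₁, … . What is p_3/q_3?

Using pₖ = aₖpₖ₋₁ + pₖ₋₂, qₖ = aₖqₖ₋₁ + qₖ₋₂ (with p₋₁=1, p₋₂=0, q₋₁=0, q₋₂=1):
  k=0: a=11, p=11, q=1
  k=1: a=3, p=34, q=3
  k=2: a=1, p=45, q=4
  k=3: a=6, p=304, q=27

304/27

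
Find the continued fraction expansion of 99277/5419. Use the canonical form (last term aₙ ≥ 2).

[18; 3, 8, 9, 3, 3, 2]

99277 = 18·5419 + 1735
5419 = 3·1735 + 214
1735 = 8·214 + 23
214 = 9·23 + 7
23 = 3·7 + 2
7 = 3·2 + 1
2 = 2·1 + 0  (stop)
So 99277/5419 = [18; 3, 8, 9, 3, 3, 2].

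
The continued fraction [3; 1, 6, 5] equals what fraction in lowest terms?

139/36

Using pₖ = aₖpₖ₋₁ + pₖ₋₂ and qₖ = aₖqₖ₋₁ + qₖ₋₂:
  k=0: a=3, p=3, q=1
  k=1: a=1, p=4, q=1
  k=2: a=6, p=27, q=7
  k=3: a=5, p=139, q=36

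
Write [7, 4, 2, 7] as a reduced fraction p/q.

484/67

Fold from the inside: start with 7/1.
  2 + 1/7 = 15/7
  4 + 7/15 = 67/15
  7 + 15/67 = 484/67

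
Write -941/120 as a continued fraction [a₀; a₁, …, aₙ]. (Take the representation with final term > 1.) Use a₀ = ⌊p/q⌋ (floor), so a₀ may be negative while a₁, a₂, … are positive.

-941 = -8*120 + 19
120 = 6*19 + 6
19 = 3*6 + 1
6 = 6*1 + 0  (stop)
So -941/120 = [-8; 6, 3, 6].

[-8; 6, 3, 6]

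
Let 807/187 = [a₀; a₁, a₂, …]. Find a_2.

5

807 = 4·187 + 59   →  a_0 = 4
187 = 3·59 + 10   →  a_1 = 3
59 = 5·10 + 9   →  a_2 = 5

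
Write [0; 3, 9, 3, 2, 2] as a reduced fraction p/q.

Fold from the inside: start with 2/1.
  2 + 1/2 = 5/2
  3 + 2/5 = 17/5
  9 + 5/17 = 158/17
  3 + 17/158 = 491/158
  0 + 158/491 = 158/491

158/491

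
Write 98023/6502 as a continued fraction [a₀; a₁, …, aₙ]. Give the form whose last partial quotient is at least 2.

[15; 13, 5, 3, 3, 9]

98023 = 15×6502 + 493
6502 = 13×493 + 93
493 = 5×93 + 28
93 = 3×28 + 9
28 = 3×9 + 1
9 = 9×1 + 0  (stop)
So 98023/6502 = [15; 13, 5, 3, 3, 9].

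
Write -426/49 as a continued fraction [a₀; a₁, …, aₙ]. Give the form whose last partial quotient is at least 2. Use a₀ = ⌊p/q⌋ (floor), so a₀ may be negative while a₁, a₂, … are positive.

[-9; 3, 3, 1, 3]

-426 = -9*49 + 15
49 = 3*15 + 4
15 = 3*4 + 3
4 = 1*3 + 1
3 = 3*1 + 0  (stop)
So -426/49 = [-9; 3, 3, 1, 3].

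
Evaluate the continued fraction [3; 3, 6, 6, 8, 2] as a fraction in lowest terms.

6722/2027

Using pₖ = aₖpₖ₋₁ + pₖ₋₂ and qₖ = aₖqₖ₋₁ + qₖ₋₂:
  k=0: a=3, p=3, q=1
  k=1: a=3, p=10, q=3
  k=2: a=6, p=63, q=19
  k=3: a=6, p=388, q=117
  k=4: a=8, p=3167, q=955
  k=5: a=2, p=6722, q=2027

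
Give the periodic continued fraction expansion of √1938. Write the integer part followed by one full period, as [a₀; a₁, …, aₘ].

a₀ = ⌊√1938⌋ = 44.
With m₀=0, d₀=1 and mₖ₊₁ = dₖaₖ − mₖ, dₖ₊₁ = (n − mₖ₊₁²)/dₖ, aₖ₊₁ = ⌊(a₀+mₖ₊₁)/dₖ₊₁⌋:
  k=1: m=44, d=2, a=44
  k=2: m=44, d=1, a=88
d=1 and a=2a₀=88 at k=2, so the next step gives (m, d) = (44, 2) again — its k=1 value — and the period has length 2.

[44; 44, 88]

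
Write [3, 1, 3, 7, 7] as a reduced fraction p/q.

Fold from the inside: start with 7/1.
  7 + 1/7 = 50/7
  3 + 7/50 = 157/50
  1 + 50/157 = 207/157
  3 + 157/207 = 778/207

778/207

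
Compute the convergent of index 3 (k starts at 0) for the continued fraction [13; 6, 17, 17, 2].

Using pₖ = aₖpₖ₋₁ + pₖ₋₂, qₖ = aₖqₖ₋₁ + qₖ₋₂ (with p₋₁=1, p₋₂=0, q₋₁=0, q₋₂=1):
  k=0: a=13, p=13, q=1
  k=1: a=6, p=79, q=6
  k=2: a=17, p=1356, q=103
  k=3: a=17, p=23131, q=1757

23131/1757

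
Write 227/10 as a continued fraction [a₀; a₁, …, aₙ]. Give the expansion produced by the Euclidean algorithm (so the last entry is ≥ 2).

227 = 22·10 + 7
10 = 1·7 + 3
7 = 2·3 + 1
3 = 3·1 + 0  (stop)
So 227/10 = [22; 1, 2, 3].

[22; 1, 2, 3]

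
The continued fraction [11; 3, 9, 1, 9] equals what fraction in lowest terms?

3476/307

Using pₖ = aₖpₖ₋₁ + pₖ₋₂ and qₖ = aₖqₖ₋₁ + qₖ₋₂:
  k=0: a=11, p=11, q=1
  k=1: a=3, p=34, q=3
  k=2: a=9, p=317, q=28
  k=3: a=1, p=351, q=31
  k=4: a=9, p=3476, q=307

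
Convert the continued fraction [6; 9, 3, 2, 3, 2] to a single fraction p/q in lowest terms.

3121/511

Fold from the inside: start with 2/1.
  3 + 1/2 = 7/2
  2 + 2/7 = 16/7
  3 + 7/16 = 55/16
  9 + 16/55 = 511/55
  6 + 55/511 = 3121/511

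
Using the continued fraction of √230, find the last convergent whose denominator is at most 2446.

16561/1092

√230 = [15; 6, 30, …] (period length 2).
Convergents:
  p_0/q_0 = 15/1
  p_1/q_1 = 91/6
  p_2/q_2 = 2745/181
  p_3/q_3 = 16561/1092
  p_4/q_4 = 499575/32941
q_3 = 1092 ≤ 2446 < 32941 = q_4, so the answer is 16561/1092.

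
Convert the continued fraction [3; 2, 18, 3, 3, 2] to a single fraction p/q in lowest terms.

3016/865

Fold from the inside: start with 2/1.
  3 + 1/2 = 7/2
  3 + 2/7 = 23/7
  18 + 7/23 = 421/23
  2 + 23/421 = 865/421
  3 + 421/865 = 3016/865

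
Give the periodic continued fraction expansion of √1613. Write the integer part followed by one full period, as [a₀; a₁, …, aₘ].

a₀ = ⌊√1613⌋ = 40.

[40; 6, 6, 80]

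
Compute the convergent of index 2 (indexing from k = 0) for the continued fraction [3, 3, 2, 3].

Using pₖ = aₖpₖ₋₁ + pₖ₋₂, qₖ = aₖqₖ₋₁ + qₖ₋₂ (with p₋₁=1, p₋₂=0, q₋₁=0, q₋₂=1):
  k=0: a=3, p=3, q=1
  k=1: a=3, p=10, q=3
  k=2: a=2, p=23, q=7

23/7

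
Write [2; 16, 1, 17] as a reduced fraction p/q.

628/305

Using pₖ = aₖpₖ₋₁ + pₖ₋₂ and qₖ = aₖqₖ₋₁ + qₖ₋₂:
  k=0: a=2, p=2, q=1
  k=1: a=16, p=33, q=16
  k=2: a=1, p=35, q=17
  k=3: a=17, p=628, q=305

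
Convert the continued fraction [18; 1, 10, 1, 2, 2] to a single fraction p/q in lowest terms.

1551/82

Fold from the inside: start with 2/1.
  2 + 1/2 = 5/2
  1 + 2/5 = 7/5
  10 + 5/7 = 75/7
  1 + 7/75 = 82/75
  18 + 75/82 = 1551/82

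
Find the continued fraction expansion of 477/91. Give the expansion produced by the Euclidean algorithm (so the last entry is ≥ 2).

[5; 4, 7, 3]

477 = 5*91 + 22
91 = 4*22 + 3
22 = 7*3 + 1
3 = 3*1 + 0  (stop)
So 477/91 = [5; 4, 7, 3].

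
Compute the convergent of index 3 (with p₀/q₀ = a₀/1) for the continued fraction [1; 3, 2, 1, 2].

13/10

Using pₖ = aₖpₖ₋₁ + pₖ₋₂, qₖ = aₖqₖ₋₁ + qₖ₋₂ (with p₋₁=1, p₋₂=0, q₋₁=0, q₋₂=1):
  k=0: a=1, p=1, q=1
  k=1: a=3, p=4, q=3
  k=2: a=2, p=9, q=7
  k=3: a=1, p=13, q=10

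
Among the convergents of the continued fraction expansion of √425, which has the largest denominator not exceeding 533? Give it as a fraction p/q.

√425 = [20; 1, 1, 1, 1, 1, 1, 40, …] (period length 7).
Convergents:
  p_0/q_0 = 20/1
  p_1/q_1 = 21/1
  p_2/q_2 = 41/2
  p_3/q_3 = 62/3
  p_4/q_4 = 103/5
  p_5/q_5 = 165/8
  p_6/q_6 = 268/13
  p_7/q_7 = 10885/528
  p_8/q_8 = 11153/541
q_7 = 528 ≤ 533 < 541 = q_8, so the answer is 10885/528.

10885/528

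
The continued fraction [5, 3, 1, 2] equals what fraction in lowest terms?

58/11

Using pₖ = aₖpₖ₋₁ + pₖ₋₂ and qₖ = aₖqₖ₋₁ + qₖ₋₂:
  k=0: a=5, p=5, q=1
  k=1: a=3, p=16, q=3
  k=2: a=1, p=21, q=4
  k=3: a=2, p=58, q=11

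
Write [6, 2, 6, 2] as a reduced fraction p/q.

Fold from the inside: start with 2/1.
  6 + 1/2 = 13/2
  2 + 2/13 = 28/13
  6 + 13/28 = 181/28

181/28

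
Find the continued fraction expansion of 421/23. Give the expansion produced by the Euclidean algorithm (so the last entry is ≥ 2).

421 = 18×23 + 7
23 = 3×7 + 2
7 = 3×2 + 1
2 = 2×1 + 0  (stop)
So 421/23 = [18; 3, 3, 2].

[18; 3, 3, 2]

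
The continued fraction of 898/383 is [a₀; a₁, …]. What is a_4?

6

898 = 2·383 + 132   →  a_0 = 2
383 = 2·132 + 119   →  a_1 = 2
132 = 1·119 + 13   →  a_2 = 1
119 = 9·13 + 2   →  a_3 = 9
13 = 6·2 + 1   →  a_4 = 6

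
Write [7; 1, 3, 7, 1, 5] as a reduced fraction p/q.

1505/194

Fold from the inside: start with 5/1.
  1 + 1/5 = 6/5
  7 + 5/6 = 47/6
  3 + 6/47 = 147/47
  1 + 47/147 = 194/147
  7 + 147/194 = 1505/194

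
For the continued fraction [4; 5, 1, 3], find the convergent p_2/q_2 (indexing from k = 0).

Using pₖ = aₖpₖ₋₁ + pₖ₋₂, qₖ = aₖqₖ₋₁ + qₖ₋₂ (with p₋₁=1, p₋₂=0, q₋₁=0, q₋₂=1):
  k=0: a=4, p=4, q=1
  k=1: a=5, p=21, q=5
  k=2: a=1, p=25, q=6

25/6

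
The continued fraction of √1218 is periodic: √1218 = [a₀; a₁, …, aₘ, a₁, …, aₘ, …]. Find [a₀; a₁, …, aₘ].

[34; 1, 8, 1, 68]

a₀ = ⌊√1218⌋ = 34.
With m₀=0, d₀=1 and mₖ₊₁ = dₖaₖ − mₖ, dₖ₊₁ = (n − mₖ₊₁²)/dₖ, aₖ₊₁ = ⌊(a₀+mₖ₊₁)/dₖ₊₁⌋:
  k=1: m=34, d=62, a=1
  k=2: m=28, d=7, a=8
  k=3: m=28, d=62, a=1
  k=4: m=34, d=1, a=68
d=1 and a=2a₀=68 at k=4, so the next step gives (m, d) = (34, 62) again — its k=1 value — and the period has length 4.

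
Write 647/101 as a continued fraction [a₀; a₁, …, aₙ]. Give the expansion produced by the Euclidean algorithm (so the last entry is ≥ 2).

[6; 2, 2, 6, 3]

647 = 6*101 + 41
101 = 2*41 + 19
41 = 2*19 + 3
19 = 6*3 + 1
3 = 3*1 + 0  (stop)
So 647/101 = [6; 2, 2, 6, 3].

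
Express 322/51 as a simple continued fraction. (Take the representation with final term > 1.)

322 = 6·51 + 16
51 = 3·16 + 3
16 = 5·3 + 1
3 = 3·1 + 0  (stop)
So 322/51 = [6; 3, 5, 3].

[6; 3, 5, 3]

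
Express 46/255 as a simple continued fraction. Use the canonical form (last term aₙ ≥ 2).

[0; 5, 1, 1, 5, 4]

46 = 0*255 + 46
255 = 5*46 + 25
46 = 1*25 + 21
25 = 1*21 + 4
21 = 5*4 + 1
4 = 4*1 + 0  (stop)
So 46/255 = [0; 5, 1, 1, 5, 4].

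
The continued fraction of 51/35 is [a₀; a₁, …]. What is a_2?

5

51 = 1·35 + 16   →  a_0 = 1
35 = 2·16 + 3   →  a_1 = 2
16 = 5·3 + 1   →  a_2 = 5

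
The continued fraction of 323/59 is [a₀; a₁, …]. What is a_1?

323 = 5·59 + 28   →  a_0 = 5
59 = 2·28 + 3   →  a_1 = 2

2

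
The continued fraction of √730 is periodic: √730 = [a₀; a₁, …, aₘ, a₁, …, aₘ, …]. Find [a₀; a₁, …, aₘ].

[27; 54]

a₀ = ⌊√730⌋ = 27.
With m₀=0, d₀=1 and mₖ₊₁ = dₖaₖ − mₖ, dₖ₊₁ = (n − mₖ₊₁²)/dₖ, aₖ₊₁ = ⌊(a₀+mₖ₊₁)/dₖ₊₁⌋:
  k=1: m=27, d=1, a=54
d=1 and a=2a₀=54 at k=1, so the next step gives (m, d) = (27, 1) again — its k=1 value — and the period has length 1.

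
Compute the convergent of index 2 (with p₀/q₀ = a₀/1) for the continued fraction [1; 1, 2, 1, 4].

Using pₖ = aₖpₖ₋₁ + pₖ₋₂, qₖ = aₖqₖ₋₁ + qₖ₋₂ (with p₋₁=1, p₋₂=0, q₋₁=0, q₋₂=1):
  k=0: a=1, p=1, q=1
  k=1: a=1, p=2, q=1
  k=2: a=2, p=5, q=3

5/3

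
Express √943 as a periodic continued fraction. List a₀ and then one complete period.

[30; 1, 2, 2, 2, 1, 60]

a₀ = ⌊√943⌋ = 30.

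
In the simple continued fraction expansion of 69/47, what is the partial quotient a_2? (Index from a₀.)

69 = 1·47 + 22   →  a_0 = 1
47 = 2·22 + 3   →  a_1 = 2
22 = 7·3 + 1   →  a_2 = 7

7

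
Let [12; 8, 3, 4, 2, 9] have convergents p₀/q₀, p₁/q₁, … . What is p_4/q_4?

Using pₖ = aₖpₖ₋₁ + pₖ₋₂, qₖ = aₖqₖ₋₁ + qₖ₋₂ (with p₋₁=1, p₋₂=0, q₋₁=0, q₋₂=1):
  k=0: a=12, p=12, q=1
  k=1: a=8, p=97, q=8
  k=2: a=3, p=303, q=25
  k=3: a=4, p=1309, q=108
  k=4: a=2, p=2921, q=241

2921/241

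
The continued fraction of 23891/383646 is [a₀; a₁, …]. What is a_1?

23891 = 0·383646 + 23891   →  a_0 = 0
383646 = 16·23891 + 1390   →  a_1 = 16

16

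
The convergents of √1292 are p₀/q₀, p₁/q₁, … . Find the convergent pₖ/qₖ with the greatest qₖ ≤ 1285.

√1292 = [35; 1, 16, 1, 70, …] (period length 4).
Convergents:
  p_0/q_0 = 35/1
  p_1/q_1 = 36/1
  p_2/q_2 = 611/17
  p_3/q_3 = 647/18
  p_4/q_4 = 45901/1277
  p_5/q_5 = 46548/1295
q_4 = 1277 ≤ 1285 < 1295 = q_5, so the answer is 45901/1277.

45901/1277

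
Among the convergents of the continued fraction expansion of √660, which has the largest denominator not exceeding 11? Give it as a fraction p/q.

√660 = [25; 1, 2, 4, 2, 1, 50, …] (period length 6).
Convergents:
  p_0/q_0 = 25/1
  p_1/q_1 = 26/1
  p_2/q_2 = 77/3
  p_3/q_3 = 334/13
q_2 = 3 ≤ 11 < 13 = q_3, so the answer is 77/3.

77/3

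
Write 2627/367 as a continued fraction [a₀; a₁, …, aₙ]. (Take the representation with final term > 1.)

2627 = 7×367 + 58
367 = 6×58 + 19
58 = 3×19 + 1
19 = 19×1 + 0  (stop)
So 2627/367 = [7; 6, 3, 19].

[7; 6, 3, 19]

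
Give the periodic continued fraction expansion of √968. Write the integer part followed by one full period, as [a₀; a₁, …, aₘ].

[31; 8, 1, 6, 1, 8, 62]

a₀ = ⌊√968⌋ = 31.
With m₀=0, d₀=1 and mₖ₊₁ = dₖaₖ − mₖ, dₖ₊₁ = (n − mₖ₊₁²)/dₖ, aₖ₊₁ = ⌊(a₀+mₖ₊₁)/dₖ₊₁⌋:
  k=1: m=31, d=7, a=8
  k=2: m=25, d=49, a=1
  k=3: m=24, d=8, a=6
  k=4: m=24, d=49, a=1
  k=5: m=25, d=7, a=8
  k=6: m=31, d=1, a=62
d=1 and a=2a₀=62 at k=6, so the next step gives (m, d) = (31, 7) again — its k=1 value — and the period has length 6.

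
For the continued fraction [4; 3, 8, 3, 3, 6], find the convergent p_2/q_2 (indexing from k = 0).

Using pₖ = aₖpₖ₋₁ + pₖ₋₂, qₖ = aₖqₖ₋₁ + qₖ₋₂ (with p₋₁=1, p₋₂=0, q₋₁=0, q₋₂=1):
  k=0: a=4, p=4, q=1
  k=1: a=3, p=13, q=3
  k=2: a=8, p=108, q=25

108/25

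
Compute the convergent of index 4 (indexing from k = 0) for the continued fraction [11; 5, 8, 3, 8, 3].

11923/1065

Using pₖ = aₖpₖ₋₁ + pₖ₋₂, qₖ = aₖqₖ₋₁ + qₖ₋₂ (with p₋₁=1, p₋₂=0, q₋₁=0, q₋₂=1):
  k=0: a=11, p=11, q=1
  k=1: a=5, p=56, q=5
  k=2: a=8, p=459, q=41
  k=3: a=3, p=1433, q=128
  k=4: a=8, p=11923, q=1065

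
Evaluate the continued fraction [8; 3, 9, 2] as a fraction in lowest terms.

Fold from the inside: start with 2/1.
  9 + 1/2 = 19/2
  3 + 2/19 = 59/19
  8 + 19/59 = 491/59

491/59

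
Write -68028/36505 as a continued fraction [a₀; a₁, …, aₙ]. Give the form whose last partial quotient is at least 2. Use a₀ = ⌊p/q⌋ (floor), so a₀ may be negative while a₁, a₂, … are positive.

-68028 = -2*36505 + 4982
36505 = 7*4982 + 1631
4982 = 3*1631 + 89
1631 = 18*89 + 29
89 = 3*29 + 2
29 = 14*2 + 1
2 = 2*1 + 0  (stop)
So -68028/36505 = [-2; 7, 3, 18, 3, 14, 2].

[-2; 7, 3, 18, 3, 14, 2]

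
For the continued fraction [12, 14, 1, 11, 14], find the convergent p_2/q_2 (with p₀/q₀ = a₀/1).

181/15

Using pₖ = aₖpₖ₋₁ + pₖ₋₂, qₖ = aₖqₖ₋₁ + qₖ₋₂ (with p₋₁=1, p₋₂=0, q₋₁=0, q₋₂=1):
  k=0: a=12, p=12, q=1
  k=1: a=14, p=169, q=14
  k=2: a=1, p=181, q=15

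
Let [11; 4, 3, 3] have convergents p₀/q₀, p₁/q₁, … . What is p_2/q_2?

Using pₖ = aₖpₖ₋₁ + pₖ₋₂, qₖ = aₖqₖ₋₁ + qₖ₋₂ (with p₋₁=1, p₋₂=0, q₋₁=0, q₋₂=1):
  k=0: a=11, p=11, q=1
  k=1: a=4, p=45, q=4
  k=2: a=3, p=146, q=13

146/13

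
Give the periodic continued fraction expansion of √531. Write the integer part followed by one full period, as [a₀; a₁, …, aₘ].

[23; 23, 46]

a₀ = ⌊√531⌋ = 23.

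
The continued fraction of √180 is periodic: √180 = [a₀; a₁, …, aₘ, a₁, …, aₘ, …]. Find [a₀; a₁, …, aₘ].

a₀ = ⌊√180⌋ = 13.

[13; 2, 2, 2, 26]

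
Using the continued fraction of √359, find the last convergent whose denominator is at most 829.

13661/721

√359 = [18; 1, 17, 1, 36, …] (period length 4).
Convergents:
  p_0/q_0 = 18/1
  p_1/q_1 = 19/1
  p_2/q_2 = 341/18
  p_3/q_3 = 360/19
  p_4/q_4 = 13301/702
  p_5/q_5 = 13661/721
  p_6/q_6 = 245538/12959
q_5 = 721 ≤ 829 < 12959 = q_6, so the answer is 13661/721.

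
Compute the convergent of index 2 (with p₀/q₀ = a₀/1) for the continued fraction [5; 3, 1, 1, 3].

21/4

Using pₖ = aₖpₖ₋₁ + pₖ₋₂, qₖ = aₖqₖ₋₁ + qₖ₋₂ (with p₋₁=1, p₋₂=0, q₋₁=0, q₋₂=1):
  k=0: a=5, p=5, q=1
  k=1: a=3, p=16, q=3
  k=2: a=1, p=21, q=4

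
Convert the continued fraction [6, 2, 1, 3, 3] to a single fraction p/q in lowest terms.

229/36

Fold from the inside: start with 3/1.
  3 + 1/3 = 10/3
  1 + 3/10 = 13/10
  2 + 10/13 = 36/13
  6 + 13/36 = 229/36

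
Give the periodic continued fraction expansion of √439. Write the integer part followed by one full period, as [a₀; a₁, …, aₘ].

a₀ = ⌊√439⌋ = 20.
With m₀=0, d₀=1 and mₖ₊₁ = dₖaₖ − mₖ, dₖ₊₁ = (n − mₖ₊₁²)/dₖ, aₖ₊₁ = ⌊(a₀+mₖ₊₁)/dₖ₊₁⌋:
  k=1: m=20, d=39, a=1
  k=2: m=19, d=2, a=19
  k=3: m=19, d=39, a=1
  k=4: m=20, d=1, a=40
d=1 and a=2a₀=40 at k=4, so the next step gives (m, d) = (20, 39) again — its k=1 value — and the period has length 4.

[20; 1, 19, 1, 40]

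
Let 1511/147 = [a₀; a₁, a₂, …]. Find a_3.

1511 = 10·147 + 41   →  a_0 = 10
147 = 3·41 + 24   →  a_1 = 3
41 = 1·24 + 17   →  a_2 = 1
24 = 1·17 + 7   →  a_3 = 1

1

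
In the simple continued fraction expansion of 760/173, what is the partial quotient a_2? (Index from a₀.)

1

760 = 4·173 + 68   →  a_0 = 4
173 = 2·68 + 37   →  a_1 = 2
68 = 1·37 + 31   →  a_2 = 1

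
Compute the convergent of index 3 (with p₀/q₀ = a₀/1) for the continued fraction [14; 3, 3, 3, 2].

472/33

Using pₖ = aₖpₖ₋₁ + pₖ₋₂, qₖ = aₖqₖ₋₁ + qₖ₋₂ (with p₋₁=1, p₋₂=0, q₋₁=0, q₋₂=1):
  k=0: a=14, p=14, q=1
  k=1: a=3, p=43, q=3
  k=2: a=3, p=143, q=10
  k=3: a=3, p=472, q=33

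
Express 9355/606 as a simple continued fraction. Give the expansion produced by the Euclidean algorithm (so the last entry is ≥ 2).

9355 = 15×606 + 265
606 = 2×265 + 76
265 = 3×76 + 37
76 = 2×37 + 2
37 = 18×2 + 1
2 = 2×1 + 0  (stop)
So 9355/606 = [15; 2, 3, 2, 18, 2].

[15; 2, 3, 2, 18, 2]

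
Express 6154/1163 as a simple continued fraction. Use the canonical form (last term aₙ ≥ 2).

6154 = 5*1163 + 339
1163 = 3*339 + 146
339 = 2*146 + 47
146 = 3*47 + 5
47 = 9*5 + 2
5 = 2*2 + 1
2 = 2*1 + 0  (stop)
So 6154/1163 = [5; 3, 2, 3, 9, 2, 2].

[5; 3, 2, 3, 9, 2, 2]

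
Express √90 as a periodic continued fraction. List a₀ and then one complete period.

[9; 2, 18]

a₀ = ⌊√90⌋ = 9.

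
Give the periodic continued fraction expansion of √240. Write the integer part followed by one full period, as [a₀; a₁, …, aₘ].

[15; 2, 30]

a₀ = ⌊√240⌋ = 15.
With m₀=0, d₀=1 and mₖ₊₁ = dₖaₖ − mₖ, dₖ₊₁ = (n − mₖ₊₁²)/dₖ, aₖ₊₁ = ⌊(a₀+mₖ₊₁)/dₖ₊₁⌋:
  k=1: m=15, d=15, a=2
  k=2: m=15, d=1, a=30
d=1 and a=2a₀=30 at k=2, so the next step gives (m, d) = (15, 15) again — its k=1 value — and the period has length 2.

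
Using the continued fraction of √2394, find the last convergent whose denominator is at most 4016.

√2394 = [48; 1, 12, 1, 96, …] (period length 4).
Convergents:
  p_0/q_0 = 48/1
  p_1/q_1 = 49/1
  p_2/q_2 = 636/13
  p_3/q_3 = 685/14
  p_4/q_4 = 66396/1357
  p_5/q_5 = 67081/1371
  p_6/q_6 = 871368/17809
q_5 = 1371 ≤ 4016 < 17809 = q_6, so the answer is 67081/1371.

67081/1371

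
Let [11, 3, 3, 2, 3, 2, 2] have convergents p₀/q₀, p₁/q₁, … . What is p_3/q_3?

Using pₖ = aₖpₖ₋₁ + pₖ₋₂, qₖ = aₖqₖ₋₁ + qₖ₋₂ (with p₋₁=1, p₋₂=0, q₋₁=0, q₋₂=1):
  k=0: a=11, p=11, q=1
  k=1: a=3, p=34, q=3
  k=2: a=3, p=113, q=10
  k=3: a=2, p=260, q=23

260/23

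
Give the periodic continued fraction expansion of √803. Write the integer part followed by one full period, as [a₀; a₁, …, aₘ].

a₀ = ⌊√803⌋ = 28.
With m₀=0, d₀=1 and mₖ₊₁ = dₖaₖ − mₖ, dₖ₊₁ = (n − mₖ₊₁²)/dₖ, aₖ₊₁ = ⌊(a₀+mₖ₊₁)/dₖ₊₁⌋:
  k=1: m=28, d=19, a=2
  k=2: m=10, d=37, a=1
  k=3: m=27, d=2, a=27
  k=4: m=27, d=37, a=1
  k=5: m=10, d=19, a=2
  k=6: m=28, d=1, a=56
d=1 and a=2a₀=56 at k=6, so the next step gives (m, d) = (28, 19) again — its k=1 value — and the period has length 6.

[28; 2, 1, 27, 1, 2, 56]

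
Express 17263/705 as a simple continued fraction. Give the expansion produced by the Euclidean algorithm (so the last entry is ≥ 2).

17263 = 24·705 + 343
705 = 2·343 + 19
343 = 18·19 + 1
19 = 19·1 + 0  (stop)
So 17263/705 = [24; 2, 18, 19].

[24; 2, 18, 19]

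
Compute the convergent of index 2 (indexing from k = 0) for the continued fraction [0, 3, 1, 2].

Using pₖ = aₖpₖ₋₁ + pₖ₋₂, qₖ = aₖqₖ₋₁ + qₖ₋₂ (with p₋₁=1, p₋₂=0, q₋₁=0, q₋₂=1):
  k=0: a=0, p=0, q=1
  k=1: a=3, p=1, q=3
  k=2: a=1, p=1, q=4

1/4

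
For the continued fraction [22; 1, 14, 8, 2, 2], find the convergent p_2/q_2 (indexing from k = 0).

344/15

Using pₖ = aₖpₖ₋₁ + pₖ₋₂, qₖ = aₖqₖ₋₁ + qₖ₋₂ (with p₋₁=1, p₋₂=0, q₋₁=0, q₋₂=1):
  k=0: a=22, p=22, q=1
  k=1: a=1, p=23, q=1
  k=2: a=14, p=344, q=15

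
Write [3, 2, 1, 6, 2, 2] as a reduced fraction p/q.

Fold from the inside: start with 2/1.
  2 + 1/2 = 5/2
  6 + 2/5 = 32/5
  1 + 5/32 = 37/32
  2 + 32/37 = 106/37
  3 + 37/106 = 355/106

355/106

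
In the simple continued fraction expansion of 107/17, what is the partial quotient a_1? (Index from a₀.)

3

107 = 6·17 + 5   →  a_0 = 6
17 = 3·5 + 2   →  a_1 = 3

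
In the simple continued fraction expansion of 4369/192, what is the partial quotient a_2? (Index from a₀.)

4369 = 22·192 + 145   →  a_0 = 22
192 = 1·145 + 47   →  a_1 = 1
145 = 3·47 + 4   →  a_2 = 3

3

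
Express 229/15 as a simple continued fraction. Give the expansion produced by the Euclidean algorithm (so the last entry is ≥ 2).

229 = 15×15 + 4
15 = 3×4 + 3
4 = 1×3 + 1
3 = 3×1 + 0  (stop)
So 229/15 = [15; 3, 1, 3].

[15; 3, 1, 3]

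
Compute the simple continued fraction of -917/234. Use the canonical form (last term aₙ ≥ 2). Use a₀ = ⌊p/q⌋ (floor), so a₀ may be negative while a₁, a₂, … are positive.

-917 = -4*234 + 19
234 = 12*19 + 6
19 = 3*6 + 1
6 = 6*1 + 0  (stop)
So -917/234 = [-4; 12, 3, 6].

[-4; 12, 3, 6]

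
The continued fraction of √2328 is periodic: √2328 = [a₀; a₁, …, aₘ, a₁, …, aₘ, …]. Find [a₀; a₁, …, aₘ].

[48; 4, 96]

a₀ = ⌊√2328⌋ = 48.
With m₀=0, d₀=1 and mₖ₊₁ = dₖaₖ − mₖ, dₖ₊₁ = (n − mₖ₊₁²)/dₖ, aₖ₊₁ = ⌊(a₀+mₖ₊₁)/dₖ₊₁⌋:
  k=1: m=48, d=24, a=4
  k=2: m=48, d=1, a=96
d=1 and a=2a₀=96 at k=2, so the next step gives (m, d) = (48, 24) again — its k=1 value — and the period has length 2.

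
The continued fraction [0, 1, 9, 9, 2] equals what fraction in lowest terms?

Fold from the inside: start with 2/1.
  9 + 1/2 = 19/2
  9 + 2/19 = 173/19
  1 + 19/173 = 192/173
  0 + 173/192 = 173/192

173/192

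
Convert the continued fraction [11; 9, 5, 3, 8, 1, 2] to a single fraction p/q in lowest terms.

Fold from the inside: start with 2/1.
  1 + 1/2 = 3/2
  8 + 2/3 = 26/3
  3 + 3/26 = 81/26
  5 + 26/81 = 431/81
  9 + 81/431 = 3960/431
  11 + 431/3960 = 43991/3960

43991/3960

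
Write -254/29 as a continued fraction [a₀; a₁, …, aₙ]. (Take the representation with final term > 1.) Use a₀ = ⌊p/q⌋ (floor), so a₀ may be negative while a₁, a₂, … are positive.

-254 = -9×29 + 7
29 = 4×7 + 1
7 = 7×1 + 0  (stop)
So -254/29 = [-9; 4, 7].

[-9; 4, 7]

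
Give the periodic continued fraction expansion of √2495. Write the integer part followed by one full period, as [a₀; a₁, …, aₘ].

[49; 1, 18, 1, 98]

a₀ = ⌊√2495⌋ = 49.
With m₀=0, d₀=1 and mₖ₊₁ = dₖaₖ − mₖ, dₖ₊₁ = (n − mₖ₊₁²)/dₖ, aₖ₊₁ = ⌊(a₀+mₖ₊₁)/dₖ₊₁⌋:
  k=1: m=49, d=94, a=1
  k=2: m=45, d=5, a=18
  k=3: m=45, d=94, a=1
  k=4: m=49, d=1, a=98
d=1 and a=2a₀=98 at k=4, so the next step gives (m, d) = (49, 94) again — its k=1 value — and the period has length 4.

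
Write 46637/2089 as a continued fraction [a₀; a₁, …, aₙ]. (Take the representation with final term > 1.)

[22; 3, 13, 17, 3]

46637 = 22*2089 + 679
2089 = 3*679 + 52
679 = 13*52 + 3
52 = 17*3 + 1
3 = 3*1 + 0  (stop)
So 46637/2089 = [22; 3, 13, 17, 3].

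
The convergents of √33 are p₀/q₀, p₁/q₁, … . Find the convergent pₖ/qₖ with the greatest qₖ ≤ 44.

√33 = [5; 1, 2, 1, 10, …] (period length 4).
Convergents:
  p_0/q_0 = 5/1
  p_1/q_1 = 6/1
  p_2/q_2 = 17/3
  p_3/q_3 = 23/4
  p_4/q_4 = 247/43
  p_5/q_5 = 270/47
q_4 = 43 ≤ 44 < 47 = q_5, so the answer is 247/43.

247/43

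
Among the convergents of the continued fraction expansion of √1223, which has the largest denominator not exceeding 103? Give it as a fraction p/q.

1224/35

√1223 = [34; 1, 33, 1, 68, …] (period length 4).
Convergents:
  p_0/q_0 = 34/1
  p_1/q_1 = 35/1
  p_2/q_2 = 1189/34
  p_3/q_3 = 1224/35
  p_4/q_4 = 84421/2414
q_3 = 35 ≤ 103 < 2414 = q_4, so the answer is 1224/35.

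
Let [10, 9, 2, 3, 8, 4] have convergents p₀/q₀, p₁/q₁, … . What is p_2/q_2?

Using pₖ = aₖpₖ₋₁ + pₖ₋₂, qₖ = aₖqₖ₋₁ + qₖ₋₂ (with p₋₁=1, p₋₂=0, q₋₁=0, q₋₂=1):
  k=0: a=10, p=10, q=1
  k=1: a=9, p=91, q=9
  k=2: a=2, p=192, q=19

192/19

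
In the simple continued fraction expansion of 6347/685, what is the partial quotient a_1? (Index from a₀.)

3

6347 = 9·685 + 182   →  a_0 = 9
685 = 3·182 + 139   →  a_1 = 3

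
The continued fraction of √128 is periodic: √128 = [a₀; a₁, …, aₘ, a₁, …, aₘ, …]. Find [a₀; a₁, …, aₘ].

a₀ = ⌊√128⌋ = 11.
With m₀=0, d₀=1 and mₖ₊₁ = dₖaₖ − mₖ, dₖ₊₁ = (n − mₖ₊₁²)/dₖ, aₖ₊₁ = ⌊(a₀+mₖ₊₁)/dₖ₊₁⌋:
  k=1: m=11, d=7, a=3
  k=2: m=10, d=4, a=5
  k=3: m=10, d=7, a=3
  k=4: m=11, d=1, a=22
d=1 and a=2a₀=22 at k=4, so the next step gives (m, d) = (11, 7) again — its k=1 value — and the period has length 4.

[11; 3, 5, 3, 22]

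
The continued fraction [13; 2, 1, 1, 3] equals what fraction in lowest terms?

241/18

Using pₖ = aₖpₖ₋₁ + pₖ₋₂ and qₖ = aₖqₖ₋₁ + qₖ₋₂:
  k=0: a=13, p=13, q=1
  k=1: a=2, p=27, q=2
  k=2: a=1, p=40, q=3
  k=3: a=1, p=67, q=5
  k=4: a=3, p=241, q=18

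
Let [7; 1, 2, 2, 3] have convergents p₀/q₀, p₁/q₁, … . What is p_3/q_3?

54/7

Using pₖ = aₖpₖ₋₁ + pₖ₋₂, qₖ = aₖqₖ₋₁ + qₖ₋₂ (with p₋₁=1, p₋₂=0, q₋₁=0, q₋₂=1):
  k=0: a=7, p=7, q=1
  k=1: a=1, p=8, q=1
  k=2: a=2, p=23, q=3
  k=3: a=2, p=54, q=7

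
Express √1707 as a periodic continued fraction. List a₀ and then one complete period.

a₀ = ⌊√1707⌋ = 41.
With m₀=0, d₀=1 and mₖ₊₁ = dₖaₖ − mₖ, dₖ₊₁ = (n − mₖ₊₁²)/dₖ, aₖ₊₁ = ⌊(a₀+mₖ₊₁)/dₖ₊₁⌋:
  k=1: m=41, d=26, a=3
  k=2: m=37, d=13, a=6
  k=3: m=41, d=2, a=41
  k=4: m=41, d=13, a=6
  k=5: m=37, d=26, a=3
  k=6: m=41, d=1, a=82
d=1 and a=2a₀=82 at k=6, so the next step gives (m, d) = (41, 26) again — its k=1 value — and the period has length 6.

[41; 3, 6, 41, 6, 3, 82]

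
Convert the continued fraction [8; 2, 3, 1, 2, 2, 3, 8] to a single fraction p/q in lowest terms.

14138/1675

Fold from the inside: start with 8/1.
  3 + 1/8 = 25/8
  2 + 8/25 = 58/25
  2 + 25/58 = 141/58
  1 + 58/141 = 199/141
  3 + 141/199 = 738/199
  2 + 199/738 = 1675/738
  8 + 738/1675 = 14138/1675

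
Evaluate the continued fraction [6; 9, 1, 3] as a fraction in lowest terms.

Fold from the inside: start with 3/1.
  1 + 1/3 = 4/3
  9 + 3/4 = 39/4
  6 + 4/39 = 238/39

238/39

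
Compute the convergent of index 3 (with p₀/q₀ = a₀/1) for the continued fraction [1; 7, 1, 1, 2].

Using pₖ = aₖpₖ₋₁ + pₖ₋₂, qₖ = aₖqₖ₋₁ + qₖ₋₂ (with p₋₁=1, p₋₂=0, q₋₁=0, q₋₂=1):
  k=0: a=1, p=1, q=1
  k=1: a=7, p=8, q=7
  k=2: a=1, p=9, q=8
  k=3: a=1, p=17, q=15

17/15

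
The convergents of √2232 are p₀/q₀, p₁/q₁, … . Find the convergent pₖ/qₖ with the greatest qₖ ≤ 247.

√2232 = [47; 4, 10, 4, 94, …] (period length 4).
Convergents:
  p_0/q_0 = 47/1
  p_1/q_1 = 189/4
  p_2/q_2 = 1937/41
  p_3/q_3 = 7937/168
  p_4/q_4 = 748015/15833
q_3 = 168 ≤ 247 < 15833 = q_4, so the answer is 7937/168.

7937/168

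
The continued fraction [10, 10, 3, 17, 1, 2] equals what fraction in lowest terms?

Fold from the inside: start with 2/1.
  1 + 1/2 = 3/2
  17 + 2/3 = 53/3
  3 + 3/53 = 162/53
  10 + 53/162 = 1673/162
  10 + 162/1673 = 16892/1673

16892/1673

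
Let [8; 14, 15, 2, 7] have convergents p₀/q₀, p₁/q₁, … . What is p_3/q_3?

3519/436

Using pₖ = aₖpₖ₋₁ + pₖ₋₂, qₖ = aₖqₖ₋₁ + qₖ₋₂ (with p₋₁=1, p₋₂=0, q₋₁=0, q₋₂=1):
  k=0: a=8, p=8, q=1
  k=1: a=14, p=113, q=14
  k=2: a=15, p=1703, q=211
  k=3: a=2, p=3519, q=436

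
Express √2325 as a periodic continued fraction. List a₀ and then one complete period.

[48; 4, 1, 1, 2, 1, 1, 4, 96]

a₀ = ⌊√2325⌋ = 48.
With m₀=0, d₀=1 and mₖ₊₁ = dₖaₖ − mₖ, dₖ₊₁ = (n − mₖ₊₁²)/dₖ, aₖ₊₁ = ⌊(a₀+mₖ₊₁)/dₖ₊₁⌋:
  k=1: m=48, d=21, a=4
  k=2: m=36, d=49, a=1
  k=3: m=13, d=44, a=1
  k=4: m=31, d=31, a=2
  k=5: m=31, d=44, a=1
  k=6: m=13, d=49, a=1
  k=7: m=36, d=21, a=4
  k=8: m=48, d=1, a=96
d=1 and a=2a₀=96 at k=8, so the next step gives (m, d) = (48, 21) again — its k=1 value — and the period has length 8.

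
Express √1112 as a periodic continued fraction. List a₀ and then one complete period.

[33; 2, 1, 7, 1, 2, 66]

a₀ = ⌊√1112⌋ = 33.
With m₀=0, d₀=1 and mₖ₊₁ = dₖaₖ − mₖ, dₖ₊₁ = (n − mₖ₊₁²)/dₖ, aₖ₊₁ = ⌊(a₀+mₖ₊₁)/dₖ₊₁⌋:
  k=1: m=33, d=23, a=2
  k=2: m=13, d=41, a=1
  k=3: m=28, d=8, a=7
  k=4: m=28, d=41, a=1
  k=5: m=13, d=23, a=2
  k=6: m=33, d=1, a=66
d=1 and a=2a₀=66 at k=6, so the next step gives (m, d) = (33, 23) again — its k=1 value — and the period has length 6.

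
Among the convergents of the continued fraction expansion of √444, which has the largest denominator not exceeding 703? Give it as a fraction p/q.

12411/589

√444 = [21; 14, 42, …] (period length 2).
Convergents:
  p_0/q_0 = 21/1
  p_1/q_1 = 295/14
  p_2/q_2 = 12411/589
  p_3/q_3 = 174049/8260
q_2 = 589 ≤ 703 < 8260 = q_3, so the answer is 12411/589.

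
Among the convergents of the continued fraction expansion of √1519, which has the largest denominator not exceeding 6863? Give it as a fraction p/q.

√1519 = [38; 1, 37, 1, 76, …] (period length 4).
Convergents:
  p_0/q_0 = 38/1
  p_1/q_1 = 39/1
  p_2/q_2 = 1481/38
  p_3/q_3 = 1520/39
  p_4/q_4 = 117001/3002
  p_5/q_5 = 118521/3041
  p_6/q_6 = 4502278/115519
q_5 = 3041 ≤ 6863 < 115519 = q_6, so the answer is 118521/3041.

118521/3041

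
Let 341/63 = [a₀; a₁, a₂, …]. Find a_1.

341 = 5·63 + 26   →  a_0 = 5
63 = 2·26 + 11   →  a_1 = 2

2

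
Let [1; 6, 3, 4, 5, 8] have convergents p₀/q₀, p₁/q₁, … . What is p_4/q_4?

497/429

Using pₖ = aₖpₖ₋₁ + pₖ₋₂, qₖ = aₖqₖ₋₁ + qₖ₋₂ (with p₋₁=1, p₋₂=0, q₋₁=0, q₋₂=1):
  k=0: a=1, p=1, q=1
  k=1: a=6, p=7, q=6
  k=2: a=3, p=22, q=19
  k=3: a=4, p=95, q=82
  k=4: a=5, p=497, q=429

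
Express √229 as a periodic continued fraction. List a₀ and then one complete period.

[15; 7, 1, 1, 7, 30]

a₀ = ⌊√229⌋ = 15.
With m₀=0, d₀=1 and mₖ₊₁ = dₖaₖ − mₖ, dₖ₊₁ = (n − mₖ₊₁²)/dₖ, aₖ₊₁ = ⌊(a₀+mₖ₊₁)/dₖ₊₁⌋:
  k=1: m=15, d=4, a=7
  k=2: m=13, d=15, a=1
  k=3: m=2, d=15, a=1
  k=4: m=13, d=4, a=7
  k=5: m=15, d=1, a=30
d=1 and a=2a₀=30 at k=5, so the next step gives (m, d) = (15, 4) again — its k=1 value — and the period has length 5.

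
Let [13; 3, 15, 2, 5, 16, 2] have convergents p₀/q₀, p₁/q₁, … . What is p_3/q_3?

1266/95

Using pₖ = aₖpₖ₋₁ + pₖ₋₂, qₖ = aₖqₖ₋₁ + qₖ₋₂ (with p₋₁=1, p₋₂=0, q₋₁=0, q₋₂=1):
  k=0: a=13, p=13, q=1
  k=1: a=3, p=40, q=3
  k=2: a=15, p=613, q=46
  k=3: a=2, p=1266, q=95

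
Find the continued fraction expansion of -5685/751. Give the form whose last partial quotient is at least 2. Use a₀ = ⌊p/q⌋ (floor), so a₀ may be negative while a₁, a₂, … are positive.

[-8; 2, 3, 13, 8]

-5685 = -8×751 + 323
751 = 2×323 + 105
323 = 3×105 + 8
105 = 13×8 + 1
8 = 8×1 + 0  (stop)
So -5685/751 = [-8; 2, 3, 13, 8].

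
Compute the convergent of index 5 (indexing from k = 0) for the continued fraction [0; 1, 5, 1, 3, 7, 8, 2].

167/196

Using pₖ = aₖpₖ₋₁ + pₖ₋₂, qₖ = aₖqₖ₋₁ + qₖ₋₂ (with p₋₁=1, p₋₂=0, q₋₁=0, q₋₂=1):
  k=0: a=0, p=0, q=1
  k=1: a=1, p=1, q=1
  k=2: a=5, p=5, q=6
  k=3: a=1, p=6, q=7
  k=4: a=3, p=23, q=27
  k=5: a=7, p=167, q=196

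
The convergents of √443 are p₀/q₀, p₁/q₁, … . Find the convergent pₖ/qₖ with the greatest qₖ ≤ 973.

18585/883

√443 = [21; 21, 42, …] (period length 2).
Convergents:
  p_0/q_0 = 21/1
  p_1/q_1 = 442/21
  p_2/q_2 = 18585/883
  p_3/q_3 = 390727/18564
q_2 = 883 ≤ 973 < 18564 = q_3, so the answer is 18585/883.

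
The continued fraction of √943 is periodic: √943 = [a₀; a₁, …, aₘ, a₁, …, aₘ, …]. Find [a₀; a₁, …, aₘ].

[30; 1, 2, 2, 2, 1, 60]

a₀ = ⌊√943⌋ = 30.
With m₀=0, d₀=1 and mₖ₊₁ = dₖaₖ − mₖ, dₖ₊₁ = (n − mₖ₊₁²)/dₖ, aₖ₊₁ = ⌊(a₀+mₖ₊₁)/dₖ₊₁⌋:
  k=1: m=30, d=43, a=1
  k=2: m=13, d=18, a=2
  k=3: m=23, d=23, a=2
  k=4: m=23, d=18, a=2
  k=5: m=13, d=43, a=1
  k=6: m=30, d=1, a=60
d=1 and a=2a₀=60 at k=6, so the next step gives (m, d) = (30, 43) again — its k=1 value — and the period has length 6.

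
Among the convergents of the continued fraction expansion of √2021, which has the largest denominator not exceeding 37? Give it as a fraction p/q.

√2021 = [44; 1, 21, 2, 21, 1, 88, …] (period length 6).
Convergents:
  p_0/q_0 = 44/1
  p_1/q_1 = 45/1
  p_2/q_2 = 989/22
  p_3/q_3 = 2023/45
q_2 = 22 ≤ 37 < 45 = q_3, so the answer is 989/22.

989/22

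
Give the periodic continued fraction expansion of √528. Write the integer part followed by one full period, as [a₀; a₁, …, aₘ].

a₀ = ⌊√528⌋ = 22.
With m₀=0, d₀=1 and mₖ₊₁ = dₖaₖ − mₖ, dₖ₊₁ = (n − mₖ₊₁²)/dₖ, aₖ₊₁ = ⌊(a₀+mₖ₊₁)/dₖ₊₁⌋:
  k=1: m=22, d=44, a=1
  k=2: m=22, d=1, a=44
d=1 and a=2a₀=44 at k=2, so the next step gives (m, d) = (22, 44) again — its k=1 value — and the period has length 2.

[22; 1, 44]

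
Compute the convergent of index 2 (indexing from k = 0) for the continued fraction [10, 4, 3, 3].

Using pₖ = aₖpₖ₋₁ + pₖ₋₂, qₖ = aₖqₖ₋₁ + qₖ₋₂ (with p₋₁=1, p₋₂=0, q₋₁=0, q₋₂=1):
  k=0: a=10, p=10, q=1
  k=1: a=4, p=41, q=4
  k=2: a=3, p=133, q=13

133/13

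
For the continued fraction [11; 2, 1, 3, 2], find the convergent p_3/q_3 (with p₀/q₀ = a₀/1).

125/11

Using pₖ = aₖpₖ₋₁ + pₖ₋₂, qₖ = aₖqₖ₋₁ + qₖ₋₂ (with p₋₁=1, p₋₂=0, q₋₁=0, q₋₂=1):
  k=0: a=11, p=11, q=1
  k=1: a=2, p=23, q=2
  k=2: a=1, p=34, q=3
  k=3: a=3, p=125, q=11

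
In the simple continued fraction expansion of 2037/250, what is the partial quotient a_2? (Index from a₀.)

2037 = 8·250 + 37   →  a_0 = 8
250 = 6·37 + 28   →  a_1 = 6
37 = 1·28 + 9   →  a_2 = 1

1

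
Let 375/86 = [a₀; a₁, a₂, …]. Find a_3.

3

375 = 4·86 + 31   →  a_0 = 4
86 = 2·31 + 24   →  a_1 = 2
31 = 1·24 + 7   →  a_2 = 1
24 = 3·7 + 3   →  a_3 = 3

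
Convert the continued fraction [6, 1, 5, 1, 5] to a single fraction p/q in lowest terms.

Using pₖ = aₖpₖ₋₁ + pₖ₋₂ and qₖ = aₖqₖ₋₁ + qₖ₋₂:
  k=0: a=6, p=6, q=1
  k=1: a=1, p=7, q=1
  k=2: a=5, p=41, q=6
  k=3: a=1, p=48, q=7
  k=4: a=5, p=281, q=41

281/41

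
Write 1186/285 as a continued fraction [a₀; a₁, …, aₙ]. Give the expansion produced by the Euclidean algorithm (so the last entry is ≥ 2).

1186 = 4·285 + 46
285 = 6·46 + 9
46 = 5·9 + 1
9 = 9·1 + 0  (stop)
So 1186/285 = [4; 6, 5, 9].

[4; 6, 5, 9]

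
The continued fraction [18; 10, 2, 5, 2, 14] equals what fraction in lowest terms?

Using pₖ = aₖpₖ₋₁ + pₖ₋₂ and qₖ = aₖqₖ₋₁ + qₖ₋₂:
  k=0: a=18, p=18, q=1
  k=1: a=10, p=181, q=10
  k=2: a=2, p=380, q=21
  k=3: a=5, p=2081, q=115
  k=4: a=2, p=4542, q=251
  k=5: a=14, p=65669, q=3629

65669/3629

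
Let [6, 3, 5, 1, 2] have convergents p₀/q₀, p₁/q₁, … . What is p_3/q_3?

Using pₖ = aₖpₖ₋₁ + pₖ₋₂, qₖ = aₖqₖ₋₁ + qₖ₋₂ (with p₋₁=1, p₋₂=0, q₋₁=0, q₋₂=1):
  k=0: a=6, p=6, q=1
  k=1: a=3, p=19, q=3
  k=2: a=5, p=101, q=16
  k=3: a=1, p=120, q=19

120/19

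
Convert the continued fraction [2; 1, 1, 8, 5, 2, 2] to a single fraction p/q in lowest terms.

1186/469

Fold from the inside: start with 2/1.
  2 + 1/2 = 5/2
  5 + 2/5 = 27/5
  8 + 5/27 = 221/27
  1 + 27/221 = 248/221
  1 + 221/248 = 469/248
  2 + 248/469 = 1186/469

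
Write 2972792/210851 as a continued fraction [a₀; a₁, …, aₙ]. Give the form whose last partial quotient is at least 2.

2972792 = 14×210851 + 20878
210851 = 10×20878 + 2071
20878 = 10×2071 + 168
2071 = 12×168 + 55
168 = 3×55 + 3
55 = 18×3 + 1
3 = 3×1 + 0  (stop)
So 2972792/210851 = [14; 10, 10, 12, 3, 18, 3].

[14; 10, 10, 12, 3, 18, 3]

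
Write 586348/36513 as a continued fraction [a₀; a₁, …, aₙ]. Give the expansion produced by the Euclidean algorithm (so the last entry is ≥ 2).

[16; 17, 16, 11, 12]

586348 = 16·36513 + 2140
36513 = 17·2140 + 133
2140 = 16·133 + 12
133 = 11·12 + 1
12 = 12·1 + 0  (stop)
So 586348/36513 = [16; 17, 16, 11, 12].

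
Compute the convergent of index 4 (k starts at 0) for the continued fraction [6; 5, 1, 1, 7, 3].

513/83

Using pₖ = aₖpₖ₋₁ + pₖ₋₂, qₖ = aₖqₖ₋₁ + qₖ₋₂ (with p₋₁=1, p₋₂=0, q₋₁=0, q₋₂=1):
  k=0: a=6, p=6, q=1
  k=1: a=5, p=31, q=5
  k=2: a=1, p=37, q=6
  k=3: a=1, p=68, q=11
  k=4: a=7, p=513, q=83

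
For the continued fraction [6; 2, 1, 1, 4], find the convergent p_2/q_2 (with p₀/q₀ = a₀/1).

Using pₖ = aₖpₖ₋₁ + pₖ₋₂, qₖ = aₖqₖ₋₁ + qₖ₋₂ (with p₋₁=1, p₋₂=0, q₋₁=0, q₋₂=1):
  k=0: a=6, p=6, q=1
  k=1: a=2, p=13, q=2
  k=2: a=1, p=19, q=3

19/3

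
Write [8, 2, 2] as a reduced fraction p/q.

42/5

Fold from the inside: start with 2/1.
  2 + 1/2 = 5/2
  8 + 2/5 = 42/5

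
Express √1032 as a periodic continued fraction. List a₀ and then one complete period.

[32; 8, 64]

a₀ = ⌊√1032⌋ = 32.
With m₀=0, d₀=1 and mₖ₊₁ = dₖaₖ − mₖ, dₖ₊₁ = (n − mₖ₊₁²)/dₖ, aₖ₊₁ = ⌊(a₀+mₖ₊₁)/dₖ₊₁⌋:
  k=1: m=32, d=8, a=8
  k=2: m=32, d=1, a=64
d=1 and a=2a₀=64 at k=2, so the next step gives (m, d) = (32, 8) again — its k=1 value — and the period has length 2.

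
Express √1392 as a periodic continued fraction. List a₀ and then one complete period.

a₀ = ⌊√1392⌋ = 37.

[37; 3, 4, 3, 74]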